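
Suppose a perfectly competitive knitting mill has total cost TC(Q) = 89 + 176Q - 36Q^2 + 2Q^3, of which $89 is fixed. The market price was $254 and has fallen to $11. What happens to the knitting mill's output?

Output falls from 13 to 0 (the firm shuts down)

AVC = 176 - 36Q + 2Q^2, minimized at Q = 9 where min AVC = $14. MC = 176 - 72Q + 6Q^2.
With P = $254 above the shutdown price, P = MC gives Q = 13.
At P = $11 < min AVC = $14, price no longer covers variable cost at any output, so the firm shuts down: Q = 0.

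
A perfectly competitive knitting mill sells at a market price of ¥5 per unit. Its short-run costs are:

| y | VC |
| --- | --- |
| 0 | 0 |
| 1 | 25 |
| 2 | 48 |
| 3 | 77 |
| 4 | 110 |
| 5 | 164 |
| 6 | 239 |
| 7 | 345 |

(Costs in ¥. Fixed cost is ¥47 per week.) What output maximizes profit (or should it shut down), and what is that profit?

y = 0 (shut down); profit = -¥47

Compute π = P·y − TC at each output: y=0: -47; y=1: -67; y=2: -85; y=3: -109; y=4: -137; y=5: -186; y=6: -256; y=7: -357.
Profit is highest at y = 0. Equivalently, the lowest AVC in the table is 48/2 ≈ ¥24 at y = 2, and P = ¥5 falls below it — price never covers variable cost, so the firm shuts down and loses only its fixed cost.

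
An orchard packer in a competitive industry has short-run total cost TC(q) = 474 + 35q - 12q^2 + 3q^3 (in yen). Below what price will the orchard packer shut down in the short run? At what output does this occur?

The shutdown price is the minimum of AVC. VC = 35q - 12q^2 + 3q^3, so AVC = 35 - 12q + 3q^2.
At the minimum of AVC, MC = AVC. MC = 35 - 24q + 9q^2; setting MC = AVC gives 6q^2 - 12q = 0, so q = 2. min AVC = 23.
For P < ¥23 the firm produces nothing.

¥23 per unit, at q = 2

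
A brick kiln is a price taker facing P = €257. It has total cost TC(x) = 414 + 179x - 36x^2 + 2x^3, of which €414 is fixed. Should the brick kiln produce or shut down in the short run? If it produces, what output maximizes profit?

Produce at x = 13

From TC, MC = TC'(x) = 179 - 72x + 6x^2 and AVC = VC/x = 179 - 36x + 2x^2.
AVC is minimized where dAVC/dx = -36 + 4x = 0, at x = 9; min AVC = 179 - 36·9 + 2·9^2 = €17.
P = €257 exceeds min AVC = €17, so the firm stays open.
P = MC gives -78 - 72x + 6x^2 = 0, with roots -1 and 13. Take the larger (rising MC): x* = 13.
Check: AVC at x = 13 is €49 ≤ P, so revenue covers variable cost.
Profit = P·x − TC = 257·13 − 1051 = €2290.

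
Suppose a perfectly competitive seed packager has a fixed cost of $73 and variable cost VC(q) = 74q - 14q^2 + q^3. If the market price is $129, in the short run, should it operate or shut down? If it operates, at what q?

Variable cost is VC = 74q - 14q^2 + q^3, so AVC = VC/q = 74 - 14q + q^2 and MC = dTC/dq = 74 - 28q + 3q^2.
AVC hits its minimum where MC = AVC, at q = 7, giving min AVC = 74 - 14·7 + 7^2 = $25.
Because $129 ≥ $25, revenue can cover variable cost; the firm operates.
Set P = MC: 129 = 74 - 28q + 3q^2 → -55 - 28q + 3q^2 = 0. The roots are q = -5/3 and q = 11; the profit-maximizing output is on the rising part of MC, so q* = 11.
Check: AVC at q = 11 is $41 ≤ P, so revenue covers variable cost.
Profit = P·q − TC = 129·11 − 524 = $895.

Produce at q = 11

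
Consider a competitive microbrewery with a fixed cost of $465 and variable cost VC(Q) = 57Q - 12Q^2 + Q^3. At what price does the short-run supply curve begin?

The firm shuts down when price falls below the minimum of average variable cost. AVC = VC/Q = 57 - 12Q + Q^2.
dAVC/dQ = -12 + 2Q = 0 gives Q = 6. min AVC = 57 - 12·6 + 6^2 = 21.
The firm shuts down for any P below $21.

$21 per unit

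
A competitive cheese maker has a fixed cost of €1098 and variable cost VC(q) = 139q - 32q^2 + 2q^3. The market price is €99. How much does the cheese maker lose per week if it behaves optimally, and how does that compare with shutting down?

Profit = -€298 at q = 10

AVC = 139 - 32q + 2q^2 has its minimum €11 at q = 8; price €99 clears that bar, so the firm operates.
MC = 139 - 64q + 6q^2. Setting P = MC and taking the root on the rising branch gives q* = 10.
TR = 99·10 = 990. TC = 1098 + 190 = 1288. Profit = 990 − 1288 = -€298.
By producing, the firm covers all variable cost plus €800 of fixed cost; shutting down would lose the full €1098.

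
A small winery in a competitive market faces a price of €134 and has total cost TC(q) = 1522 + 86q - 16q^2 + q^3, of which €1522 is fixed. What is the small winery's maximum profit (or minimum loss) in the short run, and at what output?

AVC = 86 - 16q + q^2 has its minimum €22 at q = 8; price €134 clears that bar, so the firm operates.
With MC = 86 - 32q + 3q^2, P = MC on the upward-sloping part at q* = 12.
TR = 134·12 = 1608. TC = 1522 + 456 = 1978. Profit = 1608 − 1978 = -€370.
By producing, the firm covers all variable cost plus €1152 of fixed cost; shutting down would lose the full €1522.

Profit = -€370 at q = 12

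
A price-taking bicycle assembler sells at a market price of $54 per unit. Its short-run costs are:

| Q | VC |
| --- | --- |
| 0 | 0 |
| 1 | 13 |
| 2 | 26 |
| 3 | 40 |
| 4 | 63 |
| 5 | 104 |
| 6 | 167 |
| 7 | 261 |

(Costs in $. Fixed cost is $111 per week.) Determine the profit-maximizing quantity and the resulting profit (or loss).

Q = 5; profit = $55

Tabulate TR − TC: Q=0: -111; Q=1: -70; Q=2: -29; Q=3: 11; Q=4: 42; Q=5: 55; Q=6: 46; Q=7: 6.
Profit is maximized at Q = 5. AVC there is 104/5 = $20.80 ≤ P, so producing beats shutting down (which would give -$111).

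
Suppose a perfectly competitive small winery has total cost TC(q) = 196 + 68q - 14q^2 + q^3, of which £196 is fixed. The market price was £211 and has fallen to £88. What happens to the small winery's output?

Output falls from 13 to 10

AVC = 68 - 14q + q^2, minimized at q = 7 where min AVC = £19. MC = 68 - 28q + 3q^2.
With P = £211 above the shutdown price, P = MC gives q = 13.
At P = £88 ≥ min AVC, set P = MC: q = 10. The firm stays open but cuts output.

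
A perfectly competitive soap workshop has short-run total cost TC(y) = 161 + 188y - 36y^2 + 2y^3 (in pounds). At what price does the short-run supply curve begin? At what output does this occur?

The firm shuts down when price falls below the minimum of average variable cost. AVC = VC/y = 188 - 36y + 2y^2.
At the minimum of AVC, MC = AVC. MC = 188 - 72y + 6y^2; setting MC = AVC gives 4y^2 - 36y = 0, so y = 9. min AVC = 26.
The firm shuts down for any P below £26.

£26 per unit, at y = 9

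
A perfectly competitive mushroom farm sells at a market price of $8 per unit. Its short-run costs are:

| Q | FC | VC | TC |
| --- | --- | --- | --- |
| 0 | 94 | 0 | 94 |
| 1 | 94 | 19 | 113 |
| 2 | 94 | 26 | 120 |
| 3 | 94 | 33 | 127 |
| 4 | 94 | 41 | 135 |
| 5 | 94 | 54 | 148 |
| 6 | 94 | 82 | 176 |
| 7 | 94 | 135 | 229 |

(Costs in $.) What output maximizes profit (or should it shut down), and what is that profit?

Q = 0 (shut down); profit = -$94

Tabulate TR − TC: Q=0: -94; Q=1: -105; Q=2: -104; Q=3: -103; Q=4: -103; Q=5: -108; Q=6: -128; Q=7: -173.
Profit is highest at Q = 0. Equivalently, the lowest AVC in the table is 41/4 ≈ $10.25 at Q = 4, and P = $8 falls below it — price never covers variable cost, so the firm shuts down and loses only its fixed cost.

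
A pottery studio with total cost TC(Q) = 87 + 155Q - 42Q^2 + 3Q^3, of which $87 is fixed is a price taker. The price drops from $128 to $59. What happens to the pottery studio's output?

Output falls from 9 to 8

MC = 155 - 84Q + 9Q^2; the shutdown threshold is min AVC = $8 (at Q = 7).
With P = $128 above the shutdown price, P = MC gives Q = 9.
At P = $59 ≥ min AVC, set P = MC: Q = 8. The firm stays open but cuts output.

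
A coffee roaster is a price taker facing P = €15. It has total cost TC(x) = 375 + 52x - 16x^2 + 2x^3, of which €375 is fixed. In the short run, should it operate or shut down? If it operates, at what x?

Strip out fixed cost: VC = 52x - 16x^2 + 2x^3. Then AVC = 52 - 16x + 2x^2 and MC = 52 - 32x + 6x^2.
The AVC parabola has its vertex at x = 16/4 = 4, where AVC = 52 - 16·4 + 2·4^2 = €20.
P = €15 lies below min AVC = €20; no output level covers variable cost.
Best response: produce nothing and absorb the €375 fixed cost.

Shut down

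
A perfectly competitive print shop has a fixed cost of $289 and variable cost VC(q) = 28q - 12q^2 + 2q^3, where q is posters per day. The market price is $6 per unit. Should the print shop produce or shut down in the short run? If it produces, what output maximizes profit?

From TC, MC = TC'(q) = 28 - 24q + 6q^2 and AVC = VC/q = 28 - 12q + 2q^2.
AVC is minimized where dAVC/dq = -12 + 4q = 0, at q = 3; min AVC = 28 - 12·3 + 2·3^2 = $10.
P = $6 lies below min AVC = $10; no output level covers variable cost.
The firm minimizes its loss by shutting down and losing only its fixed cost of $289.

Shut down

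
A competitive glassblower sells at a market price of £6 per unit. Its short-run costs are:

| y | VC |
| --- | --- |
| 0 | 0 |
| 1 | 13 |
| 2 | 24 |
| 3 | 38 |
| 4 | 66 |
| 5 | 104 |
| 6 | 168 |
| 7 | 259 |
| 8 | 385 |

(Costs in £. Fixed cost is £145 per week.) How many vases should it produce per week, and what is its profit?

y = 0 (shut down); profit = -£145

Profit at each row (π = 6y − TC): y=0: -145; y=1: -152; y=2: -157; y=3: -165; y=4: -187; y=5: -219; y=6: -277; y=7: -362; y=8: -482.
Profit is highest at y = 0. Equivalently, the lowest AVC in the table is 24/2 ≈ £12 at y = 2, and P = £6 falls below it — price never covers variable cost, so the firm shuts down and loses only its fixed cost.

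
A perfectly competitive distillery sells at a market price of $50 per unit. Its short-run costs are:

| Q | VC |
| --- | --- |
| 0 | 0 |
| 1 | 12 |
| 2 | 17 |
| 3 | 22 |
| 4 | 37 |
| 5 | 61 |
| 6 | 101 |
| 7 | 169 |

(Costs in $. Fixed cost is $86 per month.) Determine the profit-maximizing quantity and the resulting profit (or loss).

Q = 6; profit = $113

Profit at each row (π = 50Q − TC): Q=0: -86; Q=1: -48; Q=2: -3; Q=3: 42; Q=4: 77; Q=5: 103; Q=6: 113; Q=7: 95.
Profit is maximized at Q = 6. AVC there is 101/6 = $16.83 ≤ P, so producing beats shutting down (which would give -$86).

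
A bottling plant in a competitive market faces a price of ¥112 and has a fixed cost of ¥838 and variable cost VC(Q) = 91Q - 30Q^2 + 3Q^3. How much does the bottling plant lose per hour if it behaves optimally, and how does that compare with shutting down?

AVC = 91 - 30Q + 3Q^2; min AVC = ¥16 at Q = 5. Since P = ¥112 ≥ min AVC, the firm produces.
With MC = 91 - 60Q + 9Q^2, P = MC on the upward-sloping part at Q* = 7.
TR = 112·7 = 784. TC = 838 + 196 = 1034. Profit = 784 − 1034 = -¥250.
Shutting down would mean losing the fixed cost of ¥838, so operating at a loss of ¥250 is better by ¥588.

Profit = -¥250 at Q = 7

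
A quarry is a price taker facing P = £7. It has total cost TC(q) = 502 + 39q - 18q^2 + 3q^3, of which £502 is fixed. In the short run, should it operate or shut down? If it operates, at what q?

Strip out fixed cost: VC = 39q - 18q^2 + 3q^3. Then AVC = 39 - 18q + 3q^2 and MC = 39 - 36q + 9q^2.
The AVC parabola has its vertex at q = 18/6 = 3, where AVC = 39 - 18·3 + 3·3^2 = £12.
P = £7 lies below min AVC = £12; no output level covers variable cost.
The firm minimizes its loss by shutting down and losing only its fixed cost of £502.

Shut down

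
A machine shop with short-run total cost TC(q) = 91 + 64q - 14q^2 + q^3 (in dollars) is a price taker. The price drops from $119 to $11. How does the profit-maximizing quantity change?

AVC = 64 - 14q + q^2, minimized at q = 7 where min AVC = $15. MC = 64 - 28q + 3q^2.
At P = $119 ≥ min AVC, set P = MC on the rising branch: q = 11.
At P = $11 < min AVC = $15, price no longer covers variable cost at any output, so the firm shuts down: q = 0.

Output falls from 11 to 0 (the firm shuts down)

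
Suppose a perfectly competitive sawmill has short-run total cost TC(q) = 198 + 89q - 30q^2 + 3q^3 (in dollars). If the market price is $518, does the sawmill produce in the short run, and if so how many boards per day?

Produce at q = 11

Strip out fixed cost: VC = 89q - 30q^2 + 3q^3. Then AVC = 89 - 30q + 3q^2 and MC = 89 - 60q + 9q^2.
The AVC parabola has its vertex at q = 30/6 = 5, where AVC = 89 - 30·5 + 3·5^2 = $14.
Since P = $518 ≥ min AVC = $14, price covers variable cost and the firm should produce.
P = MC gives -429 - 60q + 9q^2 = 0, with roots -13/3 and 11. Take the larger (rising MC): q* = 11.
Check: AVC at q = 11 is $122 ≤ P, so revenue covers variable cost.
Profit = P·q − TC = 518·11 − 1540 = $4158.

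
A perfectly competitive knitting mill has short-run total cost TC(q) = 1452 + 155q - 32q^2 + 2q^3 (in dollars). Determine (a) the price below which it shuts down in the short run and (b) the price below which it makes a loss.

AVC = 155 - 32q + 2q^2; minimized at q = 8, giving min AVC = $27. That is the shutdown price.
ATC = 1452/q + 155 - 32q + 2q^2. Setting dATC/dq = −1452/q^2 − 32 + 4q = 0 gives q = 11 (since 4·11^3 − 32·11^2 = 1452).
min ATC = 1452/11 + 155 − 32·11 + 2·11^2 = $177. That is the break-even price.
Between these two prices the firm operates at a loss; above $177 it earns a profit.

Shutdown price = $27; break-even price = $177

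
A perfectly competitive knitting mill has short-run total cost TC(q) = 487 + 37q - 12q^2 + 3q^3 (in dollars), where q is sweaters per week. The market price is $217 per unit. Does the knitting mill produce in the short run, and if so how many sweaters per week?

Produce at q = 6

Strip out fixed cost: VC = 37q - 12q^2 + 3q^3. Then AVC = 37 - 12q + 3q^2 and MC = 37 - 24q + 9q^2.
The AVC parabola has its vertex at q = 12/6 = 2, where AVC = 37 - 12·2 + 3·2^2 = $25.
P = $217 exceeds min AVC = $25, so the firm stays open.
P = MC gives -180 - 24q + 9q^2 = 0, with roots -10/3 and 6. Take the larger (rising MC): q* = 6.
Check: AVC at q = 6 is $73 ≤ P, so revenue covers variable cost.
Profit = P·q − TC = 217·6 − 925 = $377.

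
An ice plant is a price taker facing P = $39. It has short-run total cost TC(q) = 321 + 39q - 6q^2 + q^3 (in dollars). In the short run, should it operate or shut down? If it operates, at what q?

Produce at q = 4

Variable cost is VC = 39q - 6q^2 + q^3, so AVC = VC/q = 39 - 6q + q^2 and MC = dTC/dq = 39 - 12q + 3q^2.
The AVC parabola has its vertex at q = 6/2 = 3, where AVC = 39 - 6·3 + 3^2 = $30.
Since P = $39 ≥ min AVC = $30, price covers variable cost and the firm should produce.
Set P = MC: 39 = 39 - 12q + 3q^2 → -12q + 3q^2 = 0. The roots are q = 0 and q = 4; the profit-maximizing output is on the rising part of MC, so q* = 4.
Check: AVC at q = 4 is $31 ≤ P, so revenue covers variable cost.
Profit = P·q − TC = 39·4 − 445 = -$289, a loss, but smaller than the $321 fixed cost the firm would lose by shutting down.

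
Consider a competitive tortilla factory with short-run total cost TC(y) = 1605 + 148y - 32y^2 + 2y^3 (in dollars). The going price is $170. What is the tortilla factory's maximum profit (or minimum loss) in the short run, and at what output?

Profit = -$153 at y = 11

AVC = 148 - 32y + 2y^2; min AVC = $20 at y = 8. Since P = $170 ≥ min AVC, the firm produces.
MC = 148 - 64y + 6y^2. Setting P = MC and taking the root on the rising branch gives y* = 11.
TR = 170·11 = 1870. TC = 1605 + 418 = 2023. Profit = 1870 − 2023 = -$153.
By producing, the firm covers all variable cost plus $1452 of fixed cost; shutting down would lose the full $1605.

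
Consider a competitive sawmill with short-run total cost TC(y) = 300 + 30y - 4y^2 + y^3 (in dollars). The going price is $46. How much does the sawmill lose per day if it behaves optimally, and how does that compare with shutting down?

AVC = 30 - 4y + y^2 has its minimum $26 at y = 2; price $46 clears that bar, so the firm operates.
With MC = 30 - 8y + 3y^2, P = MC on the upward-sloping part at y* = 4.
TR = 46·4 = 184. TC = 300 + 120 = 420. Profit = 184 − 420 = -$236.
That loss of $236 beats the $300 the firm would lose by shutting down; producing recovers $64 of fixed cost.

Profit = -$236 at y = 4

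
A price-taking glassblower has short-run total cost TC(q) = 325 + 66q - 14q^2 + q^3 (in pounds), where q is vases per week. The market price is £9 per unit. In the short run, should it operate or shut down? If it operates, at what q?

Strip out fixed cost: VC = 66q - 14q^2 + q^3. Then AVC = 66 - 14q + q^2 and MC = 66 - 28q + 3q^2.
The AVC parabola has its vertex at q = 14/2 = 7, where AVC = 66 - 14·7 + 7^2 = £17.
P = £9 lies below min AVC = £17; no output level covers variable cost.
The firm minimizes its loss by shutting down and losing only its fixed cost of £325.

Shut down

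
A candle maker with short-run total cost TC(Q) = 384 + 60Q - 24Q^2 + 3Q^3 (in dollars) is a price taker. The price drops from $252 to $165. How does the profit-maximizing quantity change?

Output falls from 8 to 7

MC = 60 - 48Q + 9Q^2; the shutdown threshold is min AVC = $12 (at Q = 4).
At P = $252 ≥ min AVC, set P = MC on the rising branch: Q = 8.
At P = $165 ≥ min AVC, set P = MC: Q = 7. The firm stays open but cuts output.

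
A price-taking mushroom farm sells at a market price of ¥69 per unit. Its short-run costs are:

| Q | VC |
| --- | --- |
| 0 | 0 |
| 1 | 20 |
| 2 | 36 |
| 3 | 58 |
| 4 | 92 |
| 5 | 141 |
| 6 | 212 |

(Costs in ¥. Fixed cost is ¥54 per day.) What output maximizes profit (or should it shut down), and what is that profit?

Q = 5; profit = ¥150

Tabulate TR − TC: Q=0: -54; Q=1: -5; Q=2: 48; Q=3: 95; Q=4: 130; Q=5: 150; Q=6: 148.
Profit is maximized at Q = 5. AVC there is 141/5 = ¥28.20 ≤ P, so producing beats shutting down (which would give -¥54).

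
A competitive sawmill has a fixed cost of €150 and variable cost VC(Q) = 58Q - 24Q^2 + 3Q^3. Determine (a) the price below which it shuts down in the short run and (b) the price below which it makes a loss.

Shutdown price = €10; break-even price = €43

Shutdown price = min AVC. AVC = 58 - 24Q + 3Q^2, with vertex at Q = 4 and minimum €10.
ATC = 150/Q + 58 - 24Q + 3Q^2. Setting dATC/dQ = −150/Q^2 − 24 + 6Q = 0 gives Q = 5 (since 6·5^3 − 24·5^2 = 150).
min ATC = 150/5 + 58 − 24·5 + 3·5^2 = €43. That is the break-even price.
Between these two prices the firm operates at a loss; above €43 it earns a profit.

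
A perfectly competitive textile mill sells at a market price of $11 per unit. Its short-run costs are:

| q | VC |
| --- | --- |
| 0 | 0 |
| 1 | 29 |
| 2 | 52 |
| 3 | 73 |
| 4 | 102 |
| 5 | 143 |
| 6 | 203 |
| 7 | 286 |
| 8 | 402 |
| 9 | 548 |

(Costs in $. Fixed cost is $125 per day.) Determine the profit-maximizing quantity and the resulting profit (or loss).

Compute π = P·q − TC at each output: q=0: -125; q=1: -143; q=2: -155; q=3: -165; q=4: -183; q=5: -213; q=6: -262; q=7: -334; q=8: -439; q=9: -574.
Profit is highest at q = 0. Equivalently, the lowest AVC in the table is 73/3 ≈ $24.33 at q = 3, and P = $11 falls below it — price never covers variable cost, so the firm shuts down and loses only its fixed cost.

q = 0 (shut down); profit = -$125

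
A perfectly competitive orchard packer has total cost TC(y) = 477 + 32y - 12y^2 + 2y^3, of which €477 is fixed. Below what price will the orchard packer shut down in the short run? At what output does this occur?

The shutdown price is the minimum of AVC. VC = 32y - 12y^2 + 2y^3, so AVC = 32 - 12y + 2y^2.
At the minimum of AVC, MC = AVC. MC = 32 - 24y + 6y^2; setting MC = AVC gives 4y^2 - 12y = 0, so y = 3. min AVC = 14.
So the shutdown price is €14.

€14 per unit, at y = 3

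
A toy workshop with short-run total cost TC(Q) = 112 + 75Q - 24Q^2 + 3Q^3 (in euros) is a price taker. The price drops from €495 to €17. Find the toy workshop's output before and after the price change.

Output falls from 10 to 0 (the firm shuts down)

MC = 75 - 48Q + 9Q^2; the shutdown threshold is min AVC = €27 (at Q = 4).
At P = €495 ≥ min AVC, set P = MC on the rising branch: Q = 10.
At P = €17 < min AVC = €27, price no longer covers variable cost at any output, so the firm shuts down: Q = 0.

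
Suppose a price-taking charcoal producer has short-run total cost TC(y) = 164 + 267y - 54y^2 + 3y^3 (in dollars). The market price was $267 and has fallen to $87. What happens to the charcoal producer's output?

AVC = 267 - 54y + 3y^2, minimized at y = 9 where min AVC = $24. MC = 267 - 108y + 9y^2.
At P = $267 ≥ min AVC, set P = MC on the rising branch: y = 12.
At P = $87 ≥ min AVC, set P = MC: y = 10. The firm stays open but cuts output.

Output falls from 12 to 10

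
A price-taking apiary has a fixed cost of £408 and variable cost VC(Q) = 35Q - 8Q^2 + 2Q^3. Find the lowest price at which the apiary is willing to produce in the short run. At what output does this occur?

Short-run supply begins at min AVC. From VC = 35Q - 8Q^2 + 2Q^3, AVC = 35 - 8Q + 2Q^2.
dAVC/dQ = -8 + 4Q = 0 gives Q = 2. min AVC = 35 - 8·2 + 2·2^2 = 27.
For P < £27 the firm produces nothing.

£27 per unit, at Q = 2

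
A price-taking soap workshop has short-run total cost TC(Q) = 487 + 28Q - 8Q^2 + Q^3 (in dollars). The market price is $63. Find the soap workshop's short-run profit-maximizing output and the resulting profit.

AVC = 28 - 8Q + Q^2; min AVC = $12 at Q = 4. Since P = $63 ≥ min AVC, the firm produces.
With MC = 28 - 16Q + 3Q^2, P = MC on the upward-sloping part at Q* = 7.
TR = 63·7 = 441. TC = 487 + 147 = 634. Profit = 441 − 634 = -$193.
That loss of $193 beats the $487 the firm would lose by shutting down; producing recovers $294 of fixed cost.

Profit = -$193 at Q = 7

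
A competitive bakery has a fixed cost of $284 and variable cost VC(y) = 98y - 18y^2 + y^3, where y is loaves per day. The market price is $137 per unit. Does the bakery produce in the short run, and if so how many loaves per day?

Strip out fixed cost: VC = 98y - 18y^2 + y^3. Then AVC = 98 - 18y + y^2 and MC = 98 - 36y + 3y^2.
AVC hits its minimum where MC = AVC, at y = 9, giving min AVC = 98 - 18·9 + 9^2 = $17.
Since P = $137 ≥ min AVC = $17, price covers variable cost and the firm should produce.
Solving P = MC: -39 - 36y + 3y^2 = 0 ⇒ y = -1 or 13. On the upward-sloping branch, y* = 13.
Check: AVC at y = 13 is $33 ≤ P, so revenue covers variable cost.
Profit = P·y − TC = 137·13 − 713 = $1068.

Produce at y = 13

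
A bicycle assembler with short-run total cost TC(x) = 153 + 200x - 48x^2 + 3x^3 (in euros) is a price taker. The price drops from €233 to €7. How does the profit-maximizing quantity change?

Output falls from 11 to 0 (the firm shuts down)

MC = 200 - 96x + 9x^2; the shutdown threshold is min AVC = €8 (at x = 8).
With P = €233 above the shutdown price, P = MC gives x = 11.
At P = €7 < min AVC = €8, price no longer covers variable cost at any output, so the firm shuts down: x = 0.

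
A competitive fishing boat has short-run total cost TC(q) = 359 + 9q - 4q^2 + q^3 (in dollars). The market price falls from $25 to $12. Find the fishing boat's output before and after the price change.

MC = 9 - 8q + 3q^2; the shutdown threshold is min AVC = $5 (at q = 2).
At P = $25 ≥ min AVC, set P = MC on the rising branch: q = 4.
At P = $12 ≥ min AVC, set P = MC: q = 3. The firm stays open but cuts output.

Output falls from 4 to 3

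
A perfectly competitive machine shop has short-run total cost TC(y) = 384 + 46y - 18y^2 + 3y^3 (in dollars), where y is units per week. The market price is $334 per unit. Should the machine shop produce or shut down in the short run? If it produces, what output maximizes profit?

Produce at y = 8

From TC, MC = TC'(y) = 46 - 36y + 9y^2 and AVC = VC/y = 46 - 18y + 3y^2.
The AVC parabola has its vertex at y = 18/6 = 3, where AVC = 46 - 18·3 + 3·3^2 = $19.
Because $334 ≥ $19, revenue can cover variable cost; the firm operates.
Solving P = MC: -288 - 36y + 9y^2 = 0 ⇒ y = -4 or 8. On the upward-sloping branch, y* = 8.
Check: AVC at y = 8 is $94 ≤ P, so revenue covers variable cost.
Profit = P·y − TC = 334·8 − 1136 = $1536.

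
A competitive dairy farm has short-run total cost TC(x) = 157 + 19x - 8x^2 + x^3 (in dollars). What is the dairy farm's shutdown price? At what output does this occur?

Short-run supply begins at min AVC. From VC = 19x - 8x^2 + x^3, AVC = 19 - 8x + x^2.
At the minimum of AVC, MC = AVC. MC = 19 - 16x + 3x^2; setting MC = AVC gives 2x^2 - 8x = 0, so x = 4. min AVC = 3.
So the shutdown price is $3.

$3 per unit, at x = 4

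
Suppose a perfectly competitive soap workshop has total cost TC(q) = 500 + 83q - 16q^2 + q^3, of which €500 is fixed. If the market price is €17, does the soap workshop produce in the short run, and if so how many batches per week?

From TC, MC = TC'(q) = 83 - 32q + 3q^2 and AVC = VC/q = 83 - 16q + q^2.
The AVC parabola has its vertex at q = 16/2 = 8, where AVC = 83 - 16·8 + 8^2 = €19.
Since P = €17 < min AVC = €19, price fails to cover variable cost at any output.
Best response: produce nothing and absorb the €500 fixed cost.

Shut down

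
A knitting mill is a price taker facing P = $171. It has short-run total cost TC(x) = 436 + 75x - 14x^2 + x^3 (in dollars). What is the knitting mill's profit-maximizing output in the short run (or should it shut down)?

Strip out fixed cost: VC = 75x - 14x^2 + x^3. Then AVC = 75 - 14x + x^2 and MC = 75 - 28x + 3x^2.
AVC is minimized where dAVC/dx = -14 + 2x = 0, at x = 7; min AVC = 75 - 14·7 + 7^2 = $26.
Since P = $171 ≥ min AVC = $26, price covers variable cost and the firm should produce.
Set P = MC: 171 = 75 - 28x + 3x^2 → -96 - 28x + 3x^2 = 0. The roots are x = -8/3 and x = 12; the profit-maximizing output is on the rising part of MC, so x* = 12.
Check: AVC at x = 12 is $51 ≤ P, so revenue covers variable cost.
Profit = P·x − TC = 171·12 − 1048 = $1004.

Produce at x = 12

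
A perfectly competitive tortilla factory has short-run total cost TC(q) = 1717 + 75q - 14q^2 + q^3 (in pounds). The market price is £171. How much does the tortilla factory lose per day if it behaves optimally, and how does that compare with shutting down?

AVC = 75 - 14q + q^2 has its minimum £26 at q = 7; price £171 clears that bar, so the firm operates.
With MC = 75 - 28q + 3q^2, P = MC on the upward-sloping part at q* = 12.
TR = 171·12 = 2052. TC = 1717 + 612 = 2329. Profit = 2052 − 2329 = -£277.
By producing, the firm covers all variable cost plus £1440 of fixed cost; shutting down would lose the full £1717.

Profit = -£277 at q = 12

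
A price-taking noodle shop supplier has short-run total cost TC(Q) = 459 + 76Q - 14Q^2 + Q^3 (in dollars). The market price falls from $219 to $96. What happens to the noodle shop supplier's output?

MC = 76 - 28Q + 3Q^2; the shutdown threshold is min AVC = $27 (at Q = 7).
At P = $219 ≥ min AVC, set P = MC on the rising branch: Q = 13.
At P = $96 ≥ min AVC, set P = MC: Q = 10. The firm stays open but cuts output.

Output falls from 13 to 10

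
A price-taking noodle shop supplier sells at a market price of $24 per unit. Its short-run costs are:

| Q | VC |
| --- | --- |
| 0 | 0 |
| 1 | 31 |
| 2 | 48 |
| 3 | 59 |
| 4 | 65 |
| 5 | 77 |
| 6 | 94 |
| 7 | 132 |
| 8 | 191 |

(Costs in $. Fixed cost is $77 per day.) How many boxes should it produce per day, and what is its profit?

Compute π = P·Q − TC at each output: Q=0: -77; Q=1: -84; Q=2: -77; Q=3: -64; Q=4: -46; Q=5: -34; Q=6: -27; Q=7: -41; Q=8: -76.
Profit is maximized at Q = 6. AVC there is 94/6 = $15.67 ≤ P, so producing beats shutting down (which would give -$77).

Q = 6; profit = -$27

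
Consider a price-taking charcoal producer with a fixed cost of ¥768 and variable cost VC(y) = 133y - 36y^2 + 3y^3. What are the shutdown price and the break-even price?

Shutdown price = ¥25; break-even price = ¥133

AVC = 133 - 36y + 3y^2; minimized at y = 6, giving min AVC = ¥25. That is the shutdown price.
ATC = 768/y + 133 - 36y + 3y^2. Setting dATC/dy = −768/y^2 − 36 + 6y = 0 gives y = 8 (since 6·8^3 − 36·8^2 = 768).
min ATC = 768/8 + 133 − 36·8 + 3·8^2 = ¥133. That is the break-even price.
Between these two prices the firm operates at a loss; above ¥133 it earns a profit.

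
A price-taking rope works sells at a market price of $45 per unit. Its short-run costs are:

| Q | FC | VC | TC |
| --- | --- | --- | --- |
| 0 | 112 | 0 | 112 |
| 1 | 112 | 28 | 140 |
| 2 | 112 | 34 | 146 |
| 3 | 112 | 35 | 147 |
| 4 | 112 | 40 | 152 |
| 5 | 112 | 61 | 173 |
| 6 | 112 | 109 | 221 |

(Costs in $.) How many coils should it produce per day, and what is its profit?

Q = 5; profit = $52

Compute π = P·Q − TC at each output: Q=0: -112; Q=1: -95; Q=2: -56; Q=3: -12; Q=4: 28; Q=5: 52; Q=6: 49.
Profit is maximized at Q = 5. AVC there is 61/5 = $12.20 ≤ P, so producing beats shutting down (which would give -$112).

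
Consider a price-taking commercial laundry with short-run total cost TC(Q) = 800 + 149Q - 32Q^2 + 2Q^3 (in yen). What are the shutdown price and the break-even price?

Shutdown price = ¥21; break-even price = ¥109

Shutdown price = min AVC. AVC = 149 - 32Q + 2Q^2, with vertex at Q = 8 and minimum ¥21.
ATC = 800/Q + 149 - 32Q + 2Q^2. Setting dATC/dQ = −800/Q^2 − 32 + 4Q = 0 gives Q = 10 (since 4·10^3 − 32·10^2 = 800).
min ATC = 800/10 + 149 − 32·10 + 2·10^2 = ¥109. That is the break-even price.
For ¥21 ≤ P < ¥109 the firm produces at a loss; below ¥21 it shuts down.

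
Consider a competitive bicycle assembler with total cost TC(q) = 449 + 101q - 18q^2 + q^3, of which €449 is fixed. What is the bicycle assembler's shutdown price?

Short-run supply begins at min AVC. From VC = 101q - 18q^2 + q^3, AVC = 101 - 18q + q^2.
At the minimum of AVC, MC = AVC. MC = 101 - 36q + 3q^2; setting MC = AVC gives 2q^2 - 18q = 0, so q = 9. min AVC = 20.
So the shutdown price is €20.

€20 per unit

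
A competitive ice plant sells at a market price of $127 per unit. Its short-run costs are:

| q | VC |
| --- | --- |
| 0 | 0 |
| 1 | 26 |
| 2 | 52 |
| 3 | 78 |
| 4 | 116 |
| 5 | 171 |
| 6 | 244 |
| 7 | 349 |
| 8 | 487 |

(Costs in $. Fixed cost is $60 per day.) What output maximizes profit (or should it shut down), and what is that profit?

Profit at each row (π = 127q − TC): q=0: -60; q=1: 41; q=2: 142; q=3: 243; q=4: 332; q=5: 404; q=6: 458; q=7: 480; q=8: 469.
Profit is maximized at q = 7. AVC there is 349/7 = $49.86 ≤ P, so producing beats shutting down (which would give -$60).

q = 7; profit = $480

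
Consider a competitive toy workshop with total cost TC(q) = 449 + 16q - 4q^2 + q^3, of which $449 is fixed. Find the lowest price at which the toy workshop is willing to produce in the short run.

$12 per unit

Short-run supply begins at min AVC. From VC = 16q - 4q^2 + q^3, AVC = 16 - 4q + q^2.
At the minimum of AVC, MC = AVC. MC = 16 - 8q + 3q^2; setting MC = AVC gives 2q^2 - 4q = 0, so q = 2. min AVC = 12.
For P < $12 the firm produces nothing.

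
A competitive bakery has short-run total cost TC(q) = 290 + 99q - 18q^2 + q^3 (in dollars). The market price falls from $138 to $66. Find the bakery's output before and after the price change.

Output falls from 13 to 11

MC = 99 - 36q + 3q^2; the shutdown threshold is min AVC = $18 (at q = 9).
With P = $138 above the shutdown price, P = MC gives q = 13.
At P = $66 ≥ min AVC, set P = MC: q = 11. The firm stays open but cuts output.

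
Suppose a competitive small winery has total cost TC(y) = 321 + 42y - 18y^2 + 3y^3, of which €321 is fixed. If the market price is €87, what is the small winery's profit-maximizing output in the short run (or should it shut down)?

Produce at y = 5

Variable cost is VC = 42y - 18y^2 + 3y^3, so AVC = VC/y = 42 - 18y + 3y^2 and MC = dTC/dy = 42 - 36y + 9y^2.
AVC hits its minimum where MC = AVC, at y = 3, giving min AVC = 42 - 18·3 + 3·3^2 = €15.
Since P = €87 ≥ min AVC = €15, price covers variable cost and the firm should produce.
Solving P = MC: -45 - 36y + 9y^2 = 0 ⇒ y = -1 or 5. On the upward-sloping branch, y* = 5.
Check: AVC at y = 5 is €27 ≤ P, so revenue covers variable cost.
Profit = P·y − TC = 87·5 − 456 = -€21, a loss, but smaller than the €321 fixed cost the firm would lose by shutting down.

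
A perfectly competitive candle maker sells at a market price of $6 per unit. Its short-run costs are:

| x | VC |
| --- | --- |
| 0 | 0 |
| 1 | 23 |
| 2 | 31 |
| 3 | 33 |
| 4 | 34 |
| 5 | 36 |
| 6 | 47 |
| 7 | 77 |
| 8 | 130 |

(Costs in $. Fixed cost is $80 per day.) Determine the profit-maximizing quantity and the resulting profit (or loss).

x = 0 (shut down); profit = -$80

Profit at each row (π = 6x − TC): x=0: -80; x=1: -97; x=2: -99; x=3: -95; x=4: -90; x=5: -86; x=6: -91; x=7: -115; x=8: -162.
Profit is highest at x = 0. Equivalently, the lowest AVC in the table is 36/5 ≈ $7.20 at x = 5, and P = $6 falls below it — price never covers variable cost, so the firm shuts down and loses only its fixed cost.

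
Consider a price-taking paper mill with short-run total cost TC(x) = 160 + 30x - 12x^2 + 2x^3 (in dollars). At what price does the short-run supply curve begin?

The firm shuts down when price falls below the minimum of average variable cost. AVC = VC/x = 30 - 12x + 2x^2.
At the minimum of AVC, MC = AVC. MC = 30 - 24x + 6x^2; setting MC = AVC gives 4x^2 - 12x = 0, so x = 3. min AVC = 12.
The firm shuts down for any P below $12.

$12 per unit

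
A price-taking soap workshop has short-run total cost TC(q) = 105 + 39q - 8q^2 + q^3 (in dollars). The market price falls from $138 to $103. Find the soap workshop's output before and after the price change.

MC = 39 - 16q + 3q^2; the shutdown threshold is min AVC = $23 (at q = 4).
With P = $138 above the shutdown price, P = MC gives q = 9.
At P = $103 ≥ min AVC, set P = MC: q = 8. The firm stays open but cuts output.

Output falls from 9 to 8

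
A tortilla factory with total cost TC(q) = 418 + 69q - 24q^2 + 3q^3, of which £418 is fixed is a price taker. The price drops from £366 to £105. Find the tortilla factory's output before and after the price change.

Output falls from 9 to 6

MC = 69 - 48q + 9q^2; the shutdown threshold is min AVC = £21 (at q = 4).
At P = £366 ≥ min AVC, set P = MC on the rising branch: q = 9.
At P = £105 ≥ min AVC, set P = MC: q = 6. The firm stays open but cuts output.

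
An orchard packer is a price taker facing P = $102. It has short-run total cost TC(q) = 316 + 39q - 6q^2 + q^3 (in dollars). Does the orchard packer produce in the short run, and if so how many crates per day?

Produce at q = 7

Strip out fixed cost: VC = 39q - 6q^2 + q^3. Then AVC = 39 - 6q + q^2 and MC = 39 - 12q + 3q^2.
AVC is minimized where dAVC/dq = -6 + 2q = 0, at q = 3; min AVC = 39 - 6·3 + 3^2 = $30.
P = $102 exceeds min AVC = $30, so the firm stays open.
Solving P = MC: -63 - 12q + 3q^2 = 0 ⇒ q = -3 or 7. On the upward-sloping branch, q* = 7.
Check: AVC at q = 7 is $46 ≤ P, so revenue covers variable cost.
Profit = P·q − TC = 102·7 − 638 = $76.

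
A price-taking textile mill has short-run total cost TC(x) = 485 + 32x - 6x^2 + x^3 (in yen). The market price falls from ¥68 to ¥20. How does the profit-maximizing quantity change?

Output falls from 6 to 0 (the firm shuts down)

MC = 32 - 12x + 3x^2; the shutdown threshold is min AVC = ¥23 (at x = 3).
With P = ¥68 above the shutdown price, P = MC gives x = 6.
At P = ¥20 < min AVC = ¥23, price no longer covers variable cost at any output, so the firm shuts down: x = 0.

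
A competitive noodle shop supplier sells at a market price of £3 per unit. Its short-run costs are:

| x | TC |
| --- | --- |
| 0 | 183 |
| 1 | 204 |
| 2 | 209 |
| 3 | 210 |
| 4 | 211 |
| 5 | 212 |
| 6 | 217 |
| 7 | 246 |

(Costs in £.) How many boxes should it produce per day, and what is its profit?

x = 0 (shut down); profit = -£183

Profit at each row (π = 3x − TC): x=0: -183; x=1: -201; x=2: -203; x=3: -201; x=4: -199; x=5: -197; x=6: -199; x=7: -225.
Profit is highest at x = 0. Equivalently, the lowest AVC in the table is 34/6 ≈ £5.67 at x = 6, and P = £3 falls below it — price never covers variable cost, so the firm shuts down and loses only its fixed cost.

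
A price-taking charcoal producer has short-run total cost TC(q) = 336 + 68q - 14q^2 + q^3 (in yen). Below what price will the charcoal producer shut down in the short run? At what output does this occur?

¥19 per unit, at q = 7

The firm shuts down when price falls below the minimum of average variable cost. AVC = VC/q = 68 - 14q + q^2.
At the minimum of AVC, MC = AVC. MC = 68 - 28q + 3q^2; setting MC = AVC gives 2q^2 - 14q = 0, so q = 7. min AVC = 19.
The firm shuts down for any P below ¥19.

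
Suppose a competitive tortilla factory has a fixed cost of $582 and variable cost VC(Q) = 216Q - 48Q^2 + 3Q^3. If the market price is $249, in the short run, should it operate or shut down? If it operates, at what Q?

Produce at Q = 11

Variable cost is VC = 216Q - 48Q^2 + 3Q^3, so AVC = VC/Q = 216 - 48Q + 3Q^2 and MC = dTC/dQ = 216 - 96Q + 9Q^2.
AVC is minimized where dAVC/dQ = -48 + 6Q = 0, at Q = 8; min AVC = 216 - 48·8 + 3·8^2 = $24.
Because $249 ≥ $24, revenue can cover variable cost; the firm operates.
Set P = MC: 249 = 216 - 96Q + 9Q^2 → -33 - 96Q + 9Q^2 = 0. The roots are Q = -1/3 and Q = 11; the profit-maximizing output is on the rising part of MC, so Q* = 11.
Check: AVC at Q = 11 is $51 ≤ P, so revenue covers variable cost.
Profit = P·Q − TC = 249·11 − 1143 = $1596.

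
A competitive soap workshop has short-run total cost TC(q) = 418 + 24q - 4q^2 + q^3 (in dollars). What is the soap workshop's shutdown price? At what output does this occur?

The firm shuts down when price falls below the minimum of average variable cost. AVC = VC/q = 24 - 4q + q^2.
At the minimum of AVC, MC = AVC. MC = 24 - 8q + 3q^2; setting MC = AVC gives 2q^2 - 4q = 0, so q = 2. min AVC = 20.
So the shutdown price is $20.

$20 per unit, at q = 2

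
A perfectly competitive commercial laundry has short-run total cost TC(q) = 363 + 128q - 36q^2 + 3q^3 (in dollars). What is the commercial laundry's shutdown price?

The firm shuts down when price falls below the minimum of average variable cost. AVC = VC/q = 128 - 36q + 3q^2.
dAVC/dq = -36 + 6q = 0 gives q = 6. min AVC = 128 - 36·6 + 3·6^2 = 20.
So the shutdown price is $20.

$20 per unit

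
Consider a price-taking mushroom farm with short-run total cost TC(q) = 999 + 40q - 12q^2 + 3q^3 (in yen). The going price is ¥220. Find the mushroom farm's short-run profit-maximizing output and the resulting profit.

Profit = -¥135 at q = 6

AVC = 40 - 12q + 3q^2; min AVC = ¥28 at q = 2. Since P = ¥220 ≥ min AVC, the firm produces.
With MC = 40 - 24q + 9q^2, P = MC on the upward-sloping part at q* = 6.
TR = 220·6 = 1320. TC = 999 + 456 = 1455. Profit = 1320 − 1455 = -¥135.
That loss of ¥135 beats the ¥999 the firm would lose by shutting down; producing recovers ¥864 of fixed cost.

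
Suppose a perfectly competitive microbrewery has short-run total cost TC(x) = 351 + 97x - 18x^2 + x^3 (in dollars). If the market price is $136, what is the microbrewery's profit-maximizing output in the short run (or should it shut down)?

Variable cost is VC = 97x - 18x^2 + x^3, so AVC = VC/x = 97 - 18x + x^2 and MC = dTC/dx = 97 - 36x + 3x^2.
The AVC parabola has its vertex at x = 18/2 = 9, where AVC = 97 - 18·9 + 9^2 = $16.
Because $136 ≥ $16, revenue can cover variable cost; the firm operates.
P = MC gives -39 - 36x + 3x^2 = 0, with roots -1 and 13. Take the larger (rising MC): x* = 13.
Check: AVC at x = 13 is $32 ≤ P, so revenue covers variable cost.
Profit = P·x − TC = 136·13 − 767 = $1001.

Produce at x = 13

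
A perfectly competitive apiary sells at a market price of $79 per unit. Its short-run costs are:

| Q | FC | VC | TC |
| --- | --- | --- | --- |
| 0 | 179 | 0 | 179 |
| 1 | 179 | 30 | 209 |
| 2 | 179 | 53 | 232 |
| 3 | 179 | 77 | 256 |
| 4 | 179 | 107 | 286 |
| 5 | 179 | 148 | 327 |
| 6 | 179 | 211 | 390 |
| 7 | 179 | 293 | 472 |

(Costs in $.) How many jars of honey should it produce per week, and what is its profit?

Q = 6; profit = $84

Tabulate TR − TC: Q=0: -179; Q=1: -130; Q=2: -74; Q=3: -19; Q=4: 30; Q=5: 68; Q=6: 84; Q=7: 81.
Profit is maximized at Q = 6. AVC there is 211/6 = $35.17 ≤ P, so producing beats shutting down (which would give -$179).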